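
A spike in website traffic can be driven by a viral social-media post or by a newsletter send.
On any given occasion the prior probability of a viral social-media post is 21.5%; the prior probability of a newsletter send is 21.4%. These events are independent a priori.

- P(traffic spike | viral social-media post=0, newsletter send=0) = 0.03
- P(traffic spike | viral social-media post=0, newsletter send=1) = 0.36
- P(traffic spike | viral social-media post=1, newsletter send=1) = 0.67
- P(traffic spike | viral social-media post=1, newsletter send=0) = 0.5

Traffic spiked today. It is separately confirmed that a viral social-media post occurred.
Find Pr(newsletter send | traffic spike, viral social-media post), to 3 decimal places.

Pr(newsletter send | traffic spike, viral social-media post) ≈ 0.267

For the numerator, keep only newsletter send=true terms: 0.67*0.214 = 0.143380
Denominator P(traffic spike | viral social-media post): 0.5*0.786 + 0.67*0.214 = 0.536380
Posterior = 0.143380 / 0.536380 ≈ 0.267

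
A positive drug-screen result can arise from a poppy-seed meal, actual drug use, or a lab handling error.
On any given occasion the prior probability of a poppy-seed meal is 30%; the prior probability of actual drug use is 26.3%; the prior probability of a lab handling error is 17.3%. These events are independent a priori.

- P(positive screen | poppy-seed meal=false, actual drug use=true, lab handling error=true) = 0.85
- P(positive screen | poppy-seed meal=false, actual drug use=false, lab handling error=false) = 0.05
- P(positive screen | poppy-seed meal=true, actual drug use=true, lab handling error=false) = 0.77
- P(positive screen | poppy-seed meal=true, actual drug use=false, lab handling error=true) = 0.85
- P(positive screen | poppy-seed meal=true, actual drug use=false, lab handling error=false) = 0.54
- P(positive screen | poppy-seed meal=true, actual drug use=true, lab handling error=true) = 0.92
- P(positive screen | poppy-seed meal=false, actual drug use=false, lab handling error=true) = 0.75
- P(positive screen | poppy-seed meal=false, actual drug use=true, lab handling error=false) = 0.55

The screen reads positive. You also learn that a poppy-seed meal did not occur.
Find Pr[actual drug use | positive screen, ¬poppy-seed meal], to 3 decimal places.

Pr[actual drug use | positive screen, ¬poppy-seed meal] ≈ 0.557

P(positive screen | ¬poppy-seed meal) = 0.05×0.737×0.827 + 0.75×0.737×0.173 + 0.55×0.263×0.827 + 0.85×0.263×0.173 = 0.030475 + 0.095626 + 0.119626 + 0.038674 = 0.284401
Of this, 0.158300 comes from 0.119626 + 0.038674 (the actual drug use=true cases).
P(actual drug use | positive screen, ¬poppy-seed meal) = 0.158300 / 0.284401 ≈ 0.557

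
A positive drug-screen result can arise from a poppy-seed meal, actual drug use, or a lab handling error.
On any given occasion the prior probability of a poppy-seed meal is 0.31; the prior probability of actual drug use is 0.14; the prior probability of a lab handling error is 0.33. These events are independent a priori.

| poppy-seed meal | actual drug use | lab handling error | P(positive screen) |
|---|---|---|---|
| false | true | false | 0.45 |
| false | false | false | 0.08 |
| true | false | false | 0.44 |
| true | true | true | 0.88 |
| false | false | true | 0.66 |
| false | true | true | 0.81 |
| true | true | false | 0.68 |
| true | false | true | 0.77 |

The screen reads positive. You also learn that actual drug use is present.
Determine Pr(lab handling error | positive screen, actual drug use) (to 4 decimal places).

Pr(lab handling error | positive screen, actual drug use) ≈ 0.4400

For the numerator, keep only lab handling error=true terms: 0.184437 + 0.090024 = 0.274461
Normalizer over all consistent configurations: 0.45×0.69×0.67 + 0.81×0.69×0.33 + 0.68×0.31×0.67 + 0.88×0.31×0.33 = 0.623732
P(lab handling error | positive screen, actual drug use) = 0.274461/0.623732 ≈ 0.4400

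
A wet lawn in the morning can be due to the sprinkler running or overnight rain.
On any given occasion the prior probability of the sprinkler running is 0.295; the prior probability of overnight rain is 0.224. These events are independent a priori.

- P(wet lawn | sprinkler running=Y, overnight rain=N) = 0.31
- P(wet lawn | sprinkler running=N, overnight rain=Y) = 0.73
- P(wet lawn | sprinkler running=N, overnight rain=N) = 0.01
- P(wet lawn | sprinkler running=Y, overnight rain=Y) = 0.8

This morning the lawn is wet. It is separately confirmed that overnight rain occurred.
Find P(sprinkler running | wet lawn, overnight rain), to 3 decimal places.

P(sprinkler running | wet lawn, overnight rain) ≈ 0.314

P(wet lawn | overnight rain) = 0.73*0.705 + 0.8*0.295 = 0.514650 + 0.236000 = 0.750650
Restricting to configurations with sprinkler running present: 0.8*0.295 = 0.236000.
P(sprinkler running | wet lawn, overnight rain) = 0.236000 / 0.750650 ≈ 0.314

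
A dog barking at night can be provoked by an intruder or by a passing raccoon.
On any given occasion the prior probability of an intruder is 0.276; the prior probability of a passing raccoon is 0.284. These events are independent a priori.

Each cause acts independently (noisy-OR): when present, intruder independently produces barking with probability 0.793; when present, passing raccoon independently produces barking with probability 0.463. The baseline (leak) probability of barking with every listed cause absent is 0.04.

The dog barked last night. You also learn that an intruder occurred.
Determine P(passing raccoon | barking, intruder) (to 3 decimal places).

Under noisy-OR, P(barking | causes) = 1 − (1−0.04)·∏(1−qᵢ) over the active causes.
Sum P(barking|·) weighted by the priors over both values of passing raccoon:
  P(barking | intruder) = 0.80128×0.716 + 0.893287×0.284
        = 0.573716 + 0.253694 = 0.827410
Configurations with passing raccoon contribute 0.253694, so
  P(passing raccoon | barking, intruder) = 0.253694 / 0.827410 ≈ 0.307

P(passing raccoon | barking, intruder) ≈ 0.307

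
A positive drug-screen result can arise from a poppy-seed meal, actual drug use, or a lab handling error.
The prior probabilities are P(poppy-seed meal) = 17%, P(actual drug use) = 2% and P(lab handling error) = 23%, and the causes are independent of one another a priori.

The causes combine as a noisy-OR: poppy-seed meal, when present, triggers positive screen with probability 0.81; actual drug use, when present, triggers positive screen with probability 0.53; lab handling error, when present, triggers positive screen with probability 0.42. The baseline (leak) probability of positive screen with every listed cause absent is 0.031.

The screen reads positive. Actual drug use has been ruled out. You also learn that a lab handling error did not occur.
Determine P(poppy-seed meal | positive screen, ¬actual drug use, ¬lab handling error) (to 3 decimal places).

P(poppy-seed meal | positive screen, ¬actual drug use, ¬lab handling error) ≈ 0.844

Under noisy-OR, P(positive screen | causes) = 1 − (1−0.031)·∏(1−qᵢ) over the active causes.
P(positive screen | ¬actual drug use, ¬lab handling error) = 0.031*0.83 + 0.81589*0.17 = 0.025730 + 0.138701 = 0.164431
Restricting to configurations with poppy-seed meal present: 0.81589*0.17 = 0.138701.
So P(poppy-seed meal | positive screen, ¬actual drug use, ¬lab handling error) = 0.138701/0.164431 ≈ 0.844.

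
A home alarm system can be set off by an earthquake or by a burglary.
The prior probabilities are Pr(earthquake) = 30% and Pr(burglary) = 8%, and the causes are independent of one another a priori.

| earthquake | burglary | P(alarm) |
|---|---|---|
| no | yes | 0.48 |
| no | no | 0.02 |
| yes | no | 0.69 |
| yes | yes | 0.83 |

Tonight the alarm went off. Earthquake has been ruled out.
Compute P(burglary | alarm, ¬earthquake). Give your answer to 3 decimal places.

P(burglary | alarm, ¬earthquake) ≈ 0.676

For the numerator, keep only burglary=true terms: 0.48×0.08 = 0.038400
Denominator P(alarm | ¬earthquake): 0.02×0.92 + 0.48×0.08 = 0.056800
P(burglary | alarm, ¬earthquake) = 0.038400/0.056800 ≈ 0.676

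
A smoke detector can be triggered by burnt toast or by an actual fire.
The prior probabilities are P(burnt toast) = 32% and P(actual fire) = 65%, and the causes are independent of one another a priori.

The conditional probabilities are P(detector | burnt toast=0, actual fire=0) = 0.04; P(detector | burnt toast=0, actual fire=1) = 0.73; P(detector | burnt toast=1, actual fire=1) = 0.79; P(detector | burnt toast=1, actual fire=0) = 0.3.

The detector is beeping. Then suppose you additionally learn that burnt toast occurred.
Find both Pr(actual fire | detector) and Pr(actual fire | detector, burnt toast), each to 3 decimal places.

Weight on actual fire=true, given the evidence: 0.322660 + 0.164320 = 0.486980
The normalizing constant is 0.04×0.68×0.35 + 0.73×0.68×0.65 + 0.3×0.32×0.35 + 0.79×0.32×0.65 = 0.530100
Posterior = 0.486980 / 0.530100 ≈ 0.919

Now condition on the additional information:
Sum P(detector|·) weighted by the priors over both values of actual fire:
  P(detector | burnt toast) = 0.3·0.35 + 0.79·0.65
        = 0.105000 + 0.513500 = 0.618500
Configurations with actual fire contribute 0.513500, so
  P(actual fire | detector, burnt toast) = 0.513500 / 0.618500 ≈ 0.830
Conditioning on burnt toast lowers the posterior on actual fire: the classic explaining-away effect in a common-effect structure.

Pr(actual fire | detector) ≈ 0.919; Pr(actual fire | detector, burnt toast) ≈ 0.830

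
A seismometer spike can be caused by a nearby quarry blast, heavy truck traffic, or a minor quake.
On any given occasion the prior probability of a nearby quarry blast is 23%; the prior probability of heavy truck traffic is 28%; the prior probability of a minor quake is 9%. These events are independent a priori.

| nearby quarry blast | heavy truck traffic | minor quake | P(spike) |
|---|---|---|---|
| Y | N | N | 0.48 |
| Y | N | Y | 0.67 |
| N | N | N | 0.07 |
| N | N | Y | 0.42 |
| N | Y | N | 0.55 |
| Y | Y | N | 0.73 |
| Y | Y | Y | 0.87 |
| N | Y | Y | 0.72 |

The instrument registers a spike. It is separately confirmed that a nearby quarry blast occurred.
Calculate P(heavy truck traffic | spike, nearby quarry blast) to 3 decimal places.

P(spike | nearby quarry blast) = 0.48×0.72×0.91 + 0.67×0.72×0.09 + 0.73×0.28×0.91 + 0.87×0.28×0.09 = 0.314496 + 0.043416 + 0.186004 + 0.021924 = 0.565840
Of this, 0.207928 comes from 0.186004 + 0.021924 (the heavy truck traffic=true cases).
P(heavy truck traffic | spike, nearby quarry blast) = 0.207928 / 0.565840 ≈ 0.367

P(heavy truck traffic | spike, nearby quarry blast) ≈ 0.367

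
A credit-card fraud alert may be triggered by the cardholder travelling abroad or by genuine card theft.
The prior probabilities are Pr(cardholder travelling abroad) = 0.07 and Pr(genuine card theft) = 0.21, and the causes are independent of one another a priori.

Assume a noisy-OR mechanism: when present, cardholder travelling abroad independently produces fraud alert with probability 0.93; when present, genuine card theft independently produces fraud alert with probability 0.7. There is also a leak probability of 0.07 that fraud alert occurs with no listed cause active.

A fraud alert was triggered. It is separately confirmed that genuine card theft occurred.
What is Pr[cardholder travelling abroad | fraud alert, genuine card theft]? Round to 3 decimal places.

Pr[cardholder travelling abroad | fraud alert, genuine card theft] ≈ 0.093

Under noisy-OR, P(fraud alert | causes) = 1 − (1−0.07)·∏(1−qᵢ) over the active causes.
P(fraud alert | genuine card theft) = 0.721×0.93 + 0.98047×0.07 = 0.670530 + 0.068633 = 0.739163
Of this, 0.068633 comes from 0.98047×0.07 (the cardholder travelling abroad=true cases).
P(cardholder travelling abroad | fraud alert, genuine card theft) = 0.068633 / 0.739163 ≈ 0.093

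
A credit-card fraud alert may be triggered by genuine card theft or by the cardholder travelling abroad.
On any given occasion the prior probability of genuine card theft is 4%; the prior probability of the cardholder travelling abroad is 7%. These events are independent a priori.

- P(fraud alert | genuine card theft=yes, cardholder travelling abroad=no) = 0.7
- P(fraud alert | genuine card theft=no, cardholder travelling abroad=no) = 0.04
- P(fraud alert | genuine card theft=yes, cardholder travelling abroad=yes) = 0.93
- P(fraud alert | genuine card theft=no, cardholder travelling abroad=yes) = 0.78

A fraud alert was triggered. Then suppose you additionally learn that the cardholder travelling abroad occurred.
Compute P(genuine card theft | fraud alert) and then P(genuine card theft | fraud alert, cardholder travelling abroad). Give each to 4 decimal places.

P(genuine card theft | fraud alert) ≈ 0.2453; P(genuine card theft | fraud alert, cardholder travelling abroad) ≈ 0.0473

Sum P(fraud alert|·) weighted by the priors over the 4 (genuine card theft, cardholder travelling abroad) configurations:
  P(fraud alert) = 0.04*0.96*0.93 + 0.78*0.96*0.07 + 0.7*0.04*0.93 + 0.93*0.04*0.07
        = 0.035712 + 0.052416 + 0.026040 + 0.002604 = 0.116772
Configurations with genuine card theft contribute 0.028644, so
  P(genuine card theft | fraud alert) = 0.028644 / 0.116772 ≈ 0.2453

Now condition on the additional information:
By total probability over both values of genuine card theft:
  P(fraud alert | cardholder travelling abroad) = 0.78*0.96 + 0.93*0.04
        = 0.748800 + 0.037200 = 0.786000
Keeping only the genuine card theft-present terms gives 0.037200, so
  P(genuine card theft | fraud alert, cardholder travelling abroad) = 0.037200 / 0.786000 ≈ 0.0473
The drop from 0.2453 to 0.0473 is the explaining-away (discounting) effect.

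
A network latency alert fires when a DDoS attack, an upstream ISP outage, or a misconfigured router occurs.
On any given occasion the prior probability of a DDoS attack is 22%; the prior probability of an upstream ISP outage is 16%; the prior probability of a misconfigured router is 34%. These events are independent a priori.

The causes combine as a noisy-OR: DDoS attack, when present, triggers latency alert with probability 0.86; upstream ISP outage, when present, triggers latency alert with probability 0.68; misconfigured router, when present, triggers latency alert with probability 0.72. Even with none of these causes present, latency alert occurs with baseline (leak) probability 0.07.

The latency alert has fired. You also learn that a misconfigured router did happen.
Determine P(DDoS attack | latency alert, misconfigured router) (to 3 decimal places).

P(DDoS attack | latency alert, misconfigured router) ≈ 0.262

Under noisy-OR, P(latency alert | causes) = 1 − (1−0.07)·∏(1−qᵢ) over the active causes.
Sum P(latency alert|·) weighted by the priors over the 4 (DDoS attack, upstream ISP outage) configurations:
  P(latency alert | misconfigured router) = 0.7396·0.78·0.84 + 0.916672·0.78·0.16 + 0.963544·0.22·0.84 + 0.988334·0.22·0.16
        = 0.484586 + 0.114401 + 0.178063 + 0.034789 = 0.811839
Configurations with DDoS attack contribute 0.212852, so
  P(DDoS attack | latency alert, misconfigured router) = 0.212852 / 0.811839 ≈ 0.262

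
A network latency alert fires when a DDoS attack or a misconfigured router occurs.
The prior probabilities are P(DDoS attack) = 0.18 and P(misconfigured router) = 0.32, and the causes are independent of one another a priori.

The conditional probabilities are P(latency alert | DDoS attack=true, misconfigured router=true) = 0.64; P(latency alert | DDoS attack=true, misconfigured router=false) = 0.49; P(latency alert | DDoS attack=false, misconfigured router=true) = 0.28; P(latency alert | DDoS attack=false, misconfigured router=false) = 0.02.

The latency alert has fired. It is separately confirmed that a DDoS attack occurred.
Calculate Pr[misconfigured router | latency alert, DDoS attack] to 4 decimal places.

Pr[misconfigured router | latency alert, DDoS attack] ≈ 0.3807

For the numerator, keep only misconfigured router=true terms: 0.64×0.32 = 0.204800
Normalizer over all consistent configurations: 0.49×0.68 + 0.64×0.32 = 0.538000
Posterior = 0.204800 / 0.538000 ≈ 0.3807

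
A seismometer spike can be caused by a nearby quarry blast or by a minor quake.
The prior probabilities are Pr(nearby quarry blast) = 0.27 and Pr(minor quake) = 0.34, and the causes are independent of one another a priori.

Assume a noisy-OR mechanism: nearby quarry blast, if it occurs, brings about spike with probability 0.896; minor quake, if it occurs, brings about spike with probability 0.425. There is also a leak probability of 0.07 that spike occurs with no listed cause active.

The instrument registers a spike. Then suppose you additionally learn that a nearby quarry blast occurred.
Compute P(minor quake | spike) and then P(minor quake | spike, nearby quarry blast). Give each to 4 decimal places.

P(minor quake | spike) ≈ 0.5094; P(minor quake | spike, nearby quarry blast) ≈ 0.3501

Under noisy-OR, P(spike | causes) = 1 − (1−0.07)·∏(1−qᵢ) over the active causes.
P(spike) = 0.07·0.73·0.66 + 0.46525·0.73·0.34 + 0.90328·0.27·0.66 + 0.944386·0.27·0.34 = 0.033726 + 0.115475 + 0.160964 + 0.086695 = 0.396860
Restricting to configurations with minor quake present: 0.115475 + 0.086695 = 0.202170.
P(minor quake | spike) = 0.202170 / 0.396860 ≈ 0.5094

With the extra evidence:
Numerator (weight on configurations with minor quake): 0.944386×0.34 = 0.321091
Denominator P(spike | nearby quarry blast): 0.90328×0.66 + 0.944386×0.34 = 0.917256
P(minor quake | spike, nearby quarry blast) = 0.321091/0.917256 ≈ 0.3501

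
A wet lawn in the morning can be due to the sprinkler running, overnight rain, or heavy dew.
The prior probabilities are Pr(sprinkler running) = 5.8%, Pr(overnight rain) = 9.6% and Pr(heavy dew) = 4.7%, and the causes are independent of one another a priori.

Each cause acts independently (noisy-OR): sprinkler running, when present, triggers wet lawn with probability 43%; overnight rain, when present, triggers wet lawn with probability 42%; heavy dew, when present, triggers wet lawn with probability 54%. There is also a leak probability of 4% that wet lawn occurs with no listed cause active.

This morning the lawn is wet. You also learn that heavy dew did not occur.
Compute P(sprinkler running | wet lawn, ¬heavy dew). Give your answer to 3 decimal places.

Under noisy-OR, P(wet lawn | causes) = 1 − (1−0.04)·∏(1−qᵢ) over the active causes.
Weight on sprinkler running=true, given the evidence: 0.023741 + 0.003801 = 0.027542
Normalizer over all consistent configurations: 0.04×0.942×0.904 + 0.4432×0.942×0.096 + 0.4528×0.058×0.904 + 0.682624×0.058×0.096 = 0.101684
P(sprinkler running | wet lawn, ¬heavy dew) = 0.027542/0.101684 ≈ 0.271

P(sprinkler running | wet lawn, ¬heavy dew) ≈ 0.271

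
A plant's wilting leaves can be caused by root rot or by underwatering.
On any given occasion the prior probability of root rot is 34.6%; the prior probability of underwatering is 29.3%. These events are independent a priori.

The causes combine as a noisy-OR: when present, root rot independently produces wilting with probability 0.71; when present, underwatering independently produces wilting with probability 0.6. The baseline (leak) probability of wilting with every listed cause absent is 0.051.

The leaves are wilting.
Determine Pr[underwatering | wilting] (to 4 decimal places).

Pr[underwatering | wilting] ≈ 0.5100

Under noisy-OR, P(wilting | causes) = 1 − (1−0.051)·∏(1−qᵢ) over the active causes.
By total probability over the 4 (root rot, underwatering) configurations:
  P(wilting) = 0.051*0.654*0.707 + 0.6204*0.654*0.293 + 0.72479*0.346*0.707 + 0.889916*0.346*0.293
        = 0.023581 + 0.118882 + 0.177300 + 0.090218 = 0.409981
The terms with underwatering present sum to 0.209100, so
  P(underwatering | wilting) = 0.209100 / 0.409981 ≈ 0.5100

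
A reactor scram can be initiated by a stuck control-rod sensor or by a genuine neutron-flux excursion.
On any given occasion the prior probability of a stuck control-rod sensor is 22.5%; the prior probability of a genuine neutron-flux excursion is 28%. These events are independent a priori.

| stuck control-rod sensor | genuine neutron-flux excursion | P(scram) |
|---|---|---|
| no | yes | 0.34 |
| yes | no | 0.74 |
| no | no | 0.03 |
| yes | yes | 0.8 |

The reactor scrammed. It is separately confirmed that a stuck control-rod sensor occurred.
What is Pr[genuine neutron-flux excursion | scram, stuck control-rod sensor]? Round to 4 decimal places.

Pr[genuine neutron-flux excursion | scram, stuck control-rod sensor] ≈ 0.2960

For the numerator, keep only genuine neutron-flux excursion=true terms: 0.8*0.28 = 0.224000
The normalizing constant is 0.74*0.72 + 0.8*0.28 = 0.756800
P(genuine neutron-flux excursion | scram, stuck control-rod sensor) = 0.224000/0.756800 ≈ 0.2960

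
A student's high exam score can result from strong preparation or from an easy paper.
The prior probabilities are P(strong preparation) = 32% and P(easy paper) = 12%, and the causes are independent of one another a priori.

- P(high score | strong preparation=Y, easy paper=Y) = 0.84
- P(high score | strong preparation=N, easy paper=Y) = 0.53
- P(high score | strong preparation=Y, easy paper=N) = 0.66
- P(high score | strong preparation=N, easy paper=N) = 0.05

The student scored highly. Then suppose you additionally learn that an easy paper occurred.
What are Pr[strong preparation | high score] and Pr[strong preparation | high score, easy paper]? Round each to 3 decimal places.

For the numerator, keep only strong preparation=true terms: 0.185856 + 0.032256 = 0.218112
Normalizer over all consistent configurations: 0.05*0.68*0.88 + 0.53*0.68*0.12 + 0.66*0.32*0.88 + 0.84*0.32*0.12 = 0.291280
P(strong preparation | high score) = 0.218112/0.291280 ≈ 0.749

Now condition on the additional information:
Sum P(high score|·) weighted by the priors over both values of strong preparation:
  P(high score | easy paper) = 0.53*0.68 + 0.84*0.32
        = 0.360400 + 0.268800 = 0.629200
Configurations with strong preparation contribute 0.268800, so
  P(strong preparation | high score, easy paper) = 0.268800 / 0.629200 ≈ 0.427
— easy paper explains away the evidence for strong preparation.

Pr[strong preparation | high score] ≈ 0.749; Pr[strong preparation | high score, easy paper] ≈ 0.427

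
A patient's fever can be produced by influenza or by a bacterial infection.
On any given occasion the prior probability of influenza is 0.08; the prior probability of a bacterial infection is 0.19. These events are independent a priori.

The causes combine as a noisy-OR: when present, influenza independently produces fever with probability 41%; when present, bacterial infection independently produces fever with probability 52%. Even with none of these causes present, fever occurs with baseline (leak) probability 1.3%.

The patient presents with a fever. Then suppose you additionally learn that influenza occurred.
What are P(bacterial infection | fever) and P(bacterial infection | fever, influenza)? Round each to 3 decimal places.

P(bacterial infection | fever) ≈ 0.737; P(bacterial infection | fever, influenza) ≈ 0.288

Under noisy-OR, P(fever | causes) = 1 − (1−0.013)·∏(1−qᵢ) over the active causes.
For the numerator, keep only bacterial infection=true terms: 0.091987 + 0.010951 = 0.102938
The normalizing constant is 0.013×0.92×0.81 + 0.52624×0.92×0.19 + 0.41767×0.08×0.81 + 0.720482×0.08×0.19 = 0.139691
P(bacterial infection | fever) = 0.102938/0.139691 ≈ 0.737

With the extra evidence:
P(fever | influenza) = 0.41767×0.81 + 0.720482×0.19 = 0.338313 + 0.136892 = 0.475205
Restricting to configurations with bacterial infection present: 0.720482×0.19 = 0.136892.
So P(bacterial infection | fever, influenza) = 0.136892/0.475205 ≈ 0.288.
Conditioning on influenza lowers the posterior on bacterial infection: the classic explaining-away effect in a common-effect structure.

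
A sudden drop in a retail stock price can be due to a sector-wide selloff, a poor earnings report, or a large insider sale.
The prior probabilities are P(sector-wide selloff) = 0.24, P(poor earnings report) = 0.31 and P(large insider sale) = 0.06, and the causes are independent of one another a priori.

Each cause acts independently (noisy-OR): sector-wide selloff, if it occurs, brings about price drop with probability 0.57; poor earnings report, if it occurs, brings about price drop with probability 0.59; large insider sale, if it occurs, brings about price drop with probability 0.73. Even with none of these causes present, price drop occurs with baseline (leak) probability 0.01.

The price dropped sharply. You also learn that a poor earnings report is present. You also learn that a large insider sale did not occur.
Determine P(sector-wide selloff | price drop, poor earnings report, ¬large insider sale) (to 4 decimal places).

Under noisy-OR, P(price drop | causes) = 1 − (1−0.01)·∏(1−qᵢ) over the active causes.
Enumerate both values of sector-wide selloff and weight by the priors:
  P(price drop | poor earnings report, ¬large insider sale) = 0.5941×0.76 + 0.825463×0.24
        = 0.451516 + 0.198111 = 0.649627
Keeping only the sector-wide selloff-present terms gives 0.198111, so
  P(sector-wide selloff | price drop, poor earnings report, ¬large insider sale) = 0.198111 / 0.649627 ≈ 0.3050

P(sector-wide selloff | price drop, poor earnings report, ¬large insider sale) ≈ 0.3050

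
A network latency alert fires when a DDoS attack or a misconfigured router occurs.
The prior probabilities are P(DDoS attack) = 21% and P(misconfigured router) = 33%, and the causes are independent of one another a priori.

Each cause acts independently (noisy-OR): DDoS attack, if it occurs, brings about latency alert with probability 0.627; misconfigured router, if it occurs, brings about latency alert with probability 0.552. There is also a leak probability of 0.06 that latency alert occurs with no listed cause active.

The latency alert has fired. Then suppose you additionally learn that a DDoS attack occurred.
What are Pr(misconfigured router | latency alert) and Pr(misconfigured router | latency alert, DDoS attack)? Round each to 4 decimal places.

Pr(misconfigured router | latency alert) ≈ 0.6296; Pr(misconfigured router | latency alert, DDoS attack) ≈ 0.3900

Under noisy-OR, P(latency alert | causes) = 1 − (1−0.06)·∏(1−qᵢ) over the active causes.
P(latency alert) = 0.06*0.79*0.67 + 0.57888*0.79*0.33 + 0.64938*0.21*0.67 + 0.842922*0.21*0.33 = 0.031758 + 0.150914 + 0.091368 + 0.058414 = 0.332454
Of this, 0.209328 comes from 0.150914 + 0.058414 (the misconfigured router=true cases).
P(misconfigured router | latency alert) = 0.209328 / 0.332454 ≈ 0.6296

Now also conditioning on DDoS attack=true:
Sum P(latency alert|·) weighted by the priors over both values of misconfigured router:
  P(latency alert | DDoS attack) = 0.64938·0.67 + 0.842922·0.33
        = 0.435085 + 0.278164 = 0.713249
The terms with misconfigured router present sum to 0.278164, so
  P(misconfigured router | latency alert, DDoS attack) = 0.278164 / 0.713249 ≈ 0.3900
This is intercausal reasoning (explaining away): once DDoS attack accounts for the latency alert, misconfigured router becomes less likely.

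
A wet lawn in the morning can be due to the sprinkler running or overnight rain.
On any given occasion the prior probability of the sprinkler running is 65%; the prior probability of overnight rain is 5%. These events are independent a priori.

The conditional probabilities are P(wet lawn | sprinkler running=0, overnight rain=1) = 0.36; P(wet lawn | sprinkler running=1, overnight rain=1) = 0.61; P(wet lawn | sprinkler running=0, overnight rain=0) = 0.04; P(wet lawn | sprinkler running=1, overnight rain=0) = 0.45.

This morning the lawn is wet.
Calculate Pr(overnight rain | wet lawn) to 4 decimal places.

Pr(overnight rain | wet lawn) ≈ 0.0823

P(wet lawn) = 0.04×0.35×0.95 + 0.36×0.35×0.05 + 0.45×0.65×0.95 + 0.61×0.65×0.05 = 0.013300 + 0.006300 + 0.277875 + 0.019825 = 0.317300
Of this, 0.026125 comes from 0.006300 + 0.019825 (the overnight rain=true cases).
P(overnight rain | wet lawn) = 0.026125 / 0.317300 ≈ 0.0823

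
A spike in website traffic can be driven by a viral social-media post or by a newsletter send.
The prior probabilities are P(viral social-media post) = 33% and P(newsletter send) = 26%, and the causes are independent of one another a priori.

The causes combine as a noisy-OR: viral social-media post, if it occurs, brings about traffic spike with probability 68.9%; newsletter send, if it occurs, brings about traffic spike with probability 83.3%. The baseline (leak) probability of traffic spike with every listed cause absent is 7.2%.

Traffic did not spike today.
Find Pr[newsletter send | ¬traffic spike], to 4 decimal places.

Pr[newsletter send | ¬traffic spike] ≈ 0.0554

Under noisy-OR, P(traffic spike | causes) = 1 − (1−0.072)·∏(1−qᵢ) over the active causes.
P(¬traffic spike) = 0.928×0.67×0.74 + 0.154976×0.67×0.26 + 0.288608×0.33×0.74 + 0.048198×0.33×0.26 = 0.460102 + 0.026997 + 0.070478 + 0.004135 = 0.561712
Of this, 0.031132 comes from 0.026997 + 0.004135 (the newsletter send=true cases).
So P(newsletter send | ¬traffic spike) = 0.031132/0.561712 ≈ 0.0554.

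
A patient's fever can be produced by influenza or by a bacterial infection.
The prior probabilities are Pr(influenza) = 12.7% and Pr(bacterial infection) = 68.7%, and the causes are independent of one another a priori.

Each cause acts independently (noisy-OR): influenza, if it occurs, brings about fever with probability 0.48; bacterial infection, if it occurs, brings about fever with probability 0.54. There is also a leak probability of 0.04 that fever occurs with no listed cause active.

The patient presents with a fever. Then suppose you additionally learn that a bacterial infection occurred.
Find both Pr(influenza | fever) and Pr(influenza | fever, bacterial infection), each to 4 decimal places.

Under noisy-OR, P(fever | causes) = 1 − (1−0.04)·∏(1−qᵢ) over the active causes.
For the numerator, keep only influenza=true terms: 0.019907 + 0.067214 = 0.087121
Normalizer over all consistent configurations: 0.04×0.873×0.313 + 0.5584×0.873×0.687 + 0.5008×0.127×0.313 + 0.770368×0.127×0.687 = 0.432952
P(influenza | fever) = 0.087121/0.432952 ≈ 0.2012

With the extra evidence:
Weight on influenza=true, given the evidence: 0.770368×0.127 = 0.097837
The normalizing constant is 0.5584×0.873 + 0.770368×0.127 = 0.585320
P(influenza | fever, bacterial infection) = 0.097837/0.585320 ≈ 0.1672
The drop from 0.2012 to 0.1672 is the explaining-away (discounting) effect.

Pr(influenza | fever) ≈ 0.2012; Pr(influenza | fever, bacterial infection) ≈ 0.1672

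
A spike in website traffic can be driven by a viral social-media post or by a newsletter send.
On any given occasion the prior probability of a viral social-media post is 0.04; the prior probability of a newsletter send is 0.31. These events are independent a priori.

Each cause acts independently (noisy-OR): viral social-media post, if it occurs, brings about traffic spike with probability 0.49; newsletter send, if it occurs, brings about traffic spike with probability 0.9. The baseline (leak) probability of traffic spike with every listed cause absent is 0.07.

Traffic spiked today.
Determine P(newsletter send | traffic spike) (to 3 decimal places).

P(newsletter send | traffic spike) ≈ 0.822

Under noisy-OR, P(traffic spike | causes) = 1 − (1−0.07)·∏(1−qᵢ) over the active causes.
P(traffic spike) = 0.07×0.96×0.69 + 0.907×0.96×0.31 + 0.5257×0.04×0.69 + 0.95257×0.04×0.31 = 0.046368 + 0.269923 + 0.014509 + 0.011812 = 0.342612
Of this, 0.281735 comes from 0.269923 + 0.011812 (the newsletter send=true cases).
Hence the posterior is 0.281735/0.342612 ≈ 0.822.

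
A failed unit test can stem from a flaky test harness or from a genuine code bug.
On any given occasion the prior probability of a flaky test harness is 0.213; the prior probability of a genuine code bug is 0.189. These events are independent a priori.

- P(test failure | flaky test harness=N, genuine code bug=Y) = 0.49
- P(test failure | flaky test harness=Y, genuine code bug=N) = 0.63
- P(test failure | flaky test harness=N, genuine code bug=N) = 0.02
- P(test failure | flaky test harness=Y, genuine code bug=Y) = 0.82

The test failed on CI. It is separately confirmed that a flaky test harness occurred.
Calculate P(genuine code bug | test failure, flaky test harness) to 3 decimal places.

P(genuine code bug | test failure, flaky test harness) ≈ 0.233

Weight on genuine code bug=true, given the evidence: 0.82*0.189 = 0.154980
The normalizing constant is 0.63*0.811 + 0.82*0.189 = 0.665910
Posterior = 0.154980 / 0.665910 ≈ 0.233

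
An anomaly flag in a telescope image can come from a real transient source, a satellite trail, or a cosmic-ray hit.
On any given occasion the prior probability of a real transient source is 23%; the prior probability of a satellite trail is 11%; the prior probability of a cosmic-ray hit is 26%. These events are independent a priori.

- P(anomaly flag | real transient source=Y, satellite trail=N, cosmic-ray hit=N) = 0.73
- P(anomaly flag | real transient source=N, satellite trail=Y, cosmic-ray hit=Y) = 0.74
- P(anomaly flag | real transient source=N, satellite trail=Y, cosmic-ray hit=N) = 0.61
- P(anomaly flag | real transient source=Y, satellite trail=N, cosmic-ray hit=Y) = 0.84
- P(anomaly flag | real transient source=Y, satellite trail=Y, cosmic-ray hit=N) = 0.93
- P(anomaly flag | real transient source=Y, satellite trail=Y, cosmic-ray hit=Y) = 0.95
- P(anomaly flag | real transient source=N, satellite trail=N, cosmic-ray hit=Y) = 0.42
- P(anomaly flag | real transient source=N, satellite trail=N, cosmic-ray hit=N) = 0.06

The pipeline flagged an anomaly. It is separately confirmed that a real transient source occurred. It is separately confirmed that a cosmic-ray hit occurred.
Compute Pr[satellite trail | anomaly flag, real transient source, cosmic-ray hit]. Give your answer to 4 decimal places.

Pr[satellite trail | anomaly flag, real transient source, cosmic-ray hit] ≈ 0.1226

Numerator (weight on configurations with satellite trail): 0.95·0.11 = 0.104500
The normalizing constant is 0.84·0.89 + 0.95·0.11 = 0.852100
Posterior = 0.104500 / 0.852100 ≈ 0.1226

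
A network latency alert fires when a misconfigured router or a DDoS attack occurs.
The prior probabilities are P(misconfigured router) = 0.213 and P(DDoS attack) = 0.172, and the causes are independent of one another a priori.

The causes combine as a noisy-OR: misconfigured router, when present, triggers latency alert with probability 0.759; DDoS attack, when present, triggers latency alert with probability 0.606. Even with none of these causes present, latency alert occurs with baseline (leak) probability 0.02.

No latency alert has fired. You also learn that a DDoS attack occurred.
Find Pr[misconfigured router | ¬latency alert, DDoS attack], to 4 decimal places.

Pr[misconfigured router | ¬latency alert, DDoS attack] ≈ 0.0612

Under noisy-OR, P(latency alert | causes) = 1 − (1−0.02)·∏(1−qᵢ) over the active causes.
Enumerate both values of misconfigured router and weight by the priors:
  P(¬latency alert | DDoS attack) = 0.38612*0.787 + 0.093055*0.213
        = 0.303876 + 0.019821 = 0.323697
Configurations with misconfigured router contribute 0.019821, so
  P(misconfigured router | ¬latency alert, DDoS attack) = 0.019821 / 0.323697 ≈ 0.0612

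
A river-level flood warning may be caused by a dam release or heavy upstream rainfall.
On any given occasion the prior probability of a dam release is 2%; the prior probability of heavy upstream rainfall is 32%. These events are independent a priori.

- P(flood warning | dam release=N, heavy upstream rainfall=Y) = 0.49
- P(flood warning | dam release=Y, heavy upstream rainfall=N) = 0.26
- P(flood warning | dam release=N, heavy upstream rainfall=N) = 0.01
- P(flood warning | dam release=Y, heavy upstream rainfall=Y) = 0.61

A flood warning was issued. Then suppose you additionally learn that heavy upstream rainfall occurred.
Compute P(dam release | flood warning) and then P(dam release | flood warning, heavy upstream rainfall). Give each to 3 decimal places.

For the numerator, keep only dam release=true terms: 0.003536 + 0.003904 = 0.007440
Normalizer over all consistent configurations: 0.01*0.98*0.68 + 0.49*0.98*0.32 + 0.26*0.02*0.68 + 0.61*0.02*0.32 = 0.167768
Posterior = 0.007440 / 0.167768 ≈ 0.044

Now condition on the additional information:
Sum P(flood warning|·) weighted by the priors over both values of dam release:
  P(flood warning | heavy upstream rainfall) = 0.49×0.98 + 0.61×0.02
        = 0.480200 + 0.012200 = 0.492400
Keeping only the dam release-present terms gives 0.012200, so
  P(dam release | flood warning, heavy upstream rainfall) = 0.012200 / 0.492400 ≈ 0.025
The drop from 0.044 to 0.025 is the explaining-away (discounting) effect.

P(dam release | flood warning) ≈ 0.044; P(dam release | flood warning, heavy upstream rainfall) ≈ 0.025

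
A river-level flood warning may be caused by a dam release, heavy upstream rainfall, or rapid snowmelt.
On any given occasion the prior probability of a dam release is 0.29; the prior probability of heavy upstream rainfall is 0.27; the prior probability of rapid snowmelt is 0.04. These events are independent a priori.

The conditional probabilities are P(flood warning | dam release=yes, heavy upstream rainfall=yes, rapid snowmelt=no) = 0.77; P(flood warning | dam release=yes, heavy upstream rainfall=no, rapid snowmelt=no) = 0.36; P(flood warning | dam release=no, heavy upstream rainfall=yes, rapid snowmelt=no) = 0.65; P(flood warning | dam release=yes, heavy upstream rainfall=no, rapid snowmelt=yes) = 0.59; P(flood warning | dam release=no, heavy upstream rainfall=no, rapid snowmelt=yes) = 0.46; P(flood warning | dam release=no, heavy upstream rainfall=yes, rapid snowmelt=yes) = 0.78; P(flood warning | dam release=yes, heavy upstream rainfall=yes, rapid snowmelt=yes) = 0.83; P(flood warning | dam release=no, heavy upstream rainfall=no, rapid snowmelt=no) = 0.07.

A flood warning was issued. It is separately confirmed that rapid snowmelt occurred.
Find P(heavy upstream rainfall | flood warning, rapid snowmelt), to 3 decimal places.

P(heavy upstream rainfall | flood warning, rapid snowmelt) ≈ 0.371

Numerator (weight on configurations with heavy upstream rainfall): 0.149526 + 0.064989 = 0.214515
The normalizing constant is 0.46*0.71*0.73 + 0.78*0.71*0.27 + 0.59*0.29*0.73 + 0.83*0.29*0.27 = 0.577836
Posterior = 0.214515 / 0.577836 ≈ 0.371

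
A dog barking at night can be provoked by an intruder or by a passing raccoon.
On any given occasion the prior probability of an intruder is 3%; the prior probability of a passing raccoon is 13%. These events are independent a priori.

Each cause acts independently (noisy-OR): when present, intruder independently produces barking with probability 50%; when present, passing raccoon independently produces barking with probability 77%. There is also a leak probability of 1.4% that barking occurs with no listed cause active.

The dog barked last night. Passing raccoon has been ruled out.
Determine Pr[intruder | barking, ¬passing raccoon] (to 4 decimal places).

Pr[intruder | barking, ¬passing raccoon] ≈ 0.5283

Under noisy-OR, P(barking | causes) = 1 − (1−0.014)·∏(1−qᵢ) over the active causes.
Numerator (weight on configurations with intruder): 0.507×0.03 = 0.015210
Normalizer over all consistent configurations: 0.014×0.97 + 0.507×0.03 = 0.028790
Posterior = 0.015210 / 0.028790 ≈ 0.5283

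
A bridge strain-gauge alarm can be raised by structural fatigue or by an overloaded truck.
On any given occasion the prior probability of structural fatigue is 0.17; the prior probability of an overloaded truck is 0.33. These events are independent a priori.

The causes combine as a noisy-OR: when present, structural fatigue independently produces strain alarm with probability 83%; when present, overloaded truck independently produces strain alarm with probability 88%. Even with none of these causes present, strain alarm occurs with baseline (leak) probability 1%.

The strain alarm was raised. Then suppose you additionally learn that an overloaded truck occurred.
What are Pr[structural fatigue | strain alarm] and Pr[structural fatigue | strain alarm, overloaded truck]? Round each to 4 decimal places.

Pr[structural fatigue | strain alarm] ≈ 0.3774; Pr[structural fatigue | strain alarm, overloaded truck] ≈ 0.1855

Under noisy-OR, P(strain alarm | causes) = 1 − (1−0.01)·∏(1−qᵢ) over the active causes.
By total probability over the 4 (structural fatigue, overloaded truck) configurations:
  P(strain alarm) = 0.01·0.83·0.67 + 0.8812·0.83·0.33 + 0.8317·0.17·0.67 + 0.979804·0.17·0.33
        = 0.005561 + 0.241361 + 0.094731 + 0.054967 = 0.396620
Keeping only the structural fatigue-present terms gives 0.149698, so
  P(structural fatigue | strain alarm) = 0.149698 / 0.396620 ≈ 0.3774

Now condition on the additional information:
P(strain alarm | overloaded truck) = 0.8812·0.83 + 0.979804·0.17 = 0.731396 + 0.166567 = 0.897963
Of this, 0.166567 comes from 0.979804·0.17 (the structural fatigue=true cases).
Hence the posterior is 0.166567/0.897963 ≈ 0.1855.
The drop from 0.3774 to 0.1855 is the explaining-away (discounting) effect.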